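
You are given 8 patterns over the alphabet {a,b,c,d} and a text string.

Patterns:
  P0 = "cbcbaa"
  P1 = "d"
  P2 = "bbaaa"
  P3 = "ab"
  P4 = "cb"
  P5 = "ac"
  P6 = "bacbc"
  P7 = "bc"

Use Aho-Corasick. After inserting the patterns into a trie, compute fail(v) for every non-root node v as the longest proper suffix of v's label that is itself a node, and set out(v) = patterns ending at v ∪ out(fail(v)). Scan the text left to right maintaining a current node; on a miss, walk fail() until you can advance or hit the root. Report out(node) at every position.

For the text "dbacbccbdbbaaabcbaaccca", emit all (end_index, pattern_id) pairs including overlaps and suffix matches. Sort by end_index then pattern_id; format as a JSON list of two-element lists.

Construct AC machine:
Trie nodes:
  0='ε' goto a→13 b→8 c→1 d→7
  1='c' goto b→2
  2='cb' goto c→3  ←P4
  3='cbc' goto b→4
  4='cbcb' goto a→5
  5='cbcba' goto a→6
  6='cbcbaa' goto ·  ←P0
  7='d' goto ·  ←P1
  8='b' goto a→16 b→9 c→20
  9='bb' goto a→10
  10='bba' goto a→11
  11='bbaa' goto a→12
  12='bbaaa' goto ·  ←P2
  13='a' goto b→14 c→15
  14='ab' goto ·  ←P3
  15='ac' goto ·  ←P5
  16='ba' goto c→17
  17='bac' goto b→18
  18='bacb' goto c→19
  19='bacbc' goto ·  ←P6
  20='bc' goto ·  ←P7

Failure links (BFS by depth):
  n1('c'): parent n0 fail=0; on 'c' 0 → fail=0;  out ∅∪∅=∅
  n7('d'): parent n0 fail=0; on 'd' 0 → fail=0;  out {1}∪∅={1}
  n8('b'): parent n0 fail=0; on 'b' 0 → fail=0;  out ∅∪∅=∅
  n13('a'): parent n0 fail=0; on 'a' 0 → fail=0;  out ∅∪∅=∅
  n2('cb'): parent n1 fail=0; on 'b' 0 → fail=8;  out {4}∪∅={4}
  n9('bb'): parent n8 fail=0; on 'b' 0 → fail=8;  out ∅∪∅=∅
  n14('ab'): parent n13 fail=0; on 'b' 0 → fail=8;  out {3}∪∅={3}
  n15('ac'): parent n13 fail=0; on 'c' 0 → fail=1;  out {5}∪∅={5}
  n16('ba'): parent n8 fail=0; on 'a' 0 → fail=13;  out ∅∪∅=∅
  n20('bc'): parent n8 fail=0; on 'c' 0 → fail=1;  out {7}∪∅={7}
  n3('cbc'): parent n2 fail=8; on 'c' 8 → fail=20;  out ∅∪{7}={7}
  n10('bba'): parent n9 fail=8; on 'a' 8 → fail=16;  out ∅∪∅=∅
  n17('bac'): parent n16 fail=13; on 'c' 13 → fail=15;  out ∅∪{5}={5}
  n4('cbcb'): parent n3 fail=20; on 'b' 20→1 → fail=2;  out ∅∪{4}={4}
  n11('bbaa'): parent n10 fail=16; on 'a' 16→13→0 → fail=13;  out ∅∪∅=∅
  n18('bacb'): parent n17 fail=15; on 'b' 15→1 → fail=2;  out ∅∪{4}={4}
  n5('cbcba'): parent n4 fail=2; on 'a' 2→8 → fail=16;  out ∅∪∅=∅
  n12('bbaaa'): parent n11 fail=13; on 'a' 13→0 → fail=13;  out {2}∪∅={2}
  n19('bacbc'): parent n18 fail=2; on 'c' 2 → fail=3;  out {6}∪{7}={6,7}
  n6('cbcbaa'): parent n5 fail=16; on 'a' 16→13→0 → fail=13;  out {0}∪∅={0}

Scan:
[0] read 'd'  n0⇒n7  emit P1@[0:0]
[1] read 'b'  n7⇒n8 ·f
[2] read 'a'  n8⇒n16
[3] read 'c'  n16⇒n17  emit P5@[2:3]
[4] read 'b'  n17⇒n18  emit P4@[3:4]
[5] read 'c'  n18⇒n19  emit P6@[1:5],P7@[4:5]
[6] read 'c'  n19⇒n1 ·f
[7] read 'b'  n1⇒n2  emit P4@[6:7]
[8] read 'd'  n2⇒n7 ·f  emit P1@[8:8]
[9] read 'b'  n7⇒n8 ·f
[10] read 'b'  n8⇒n9
[11] read 'a'  n9⇒n10
[12] read 'a'  n10⇒n11
[13] read 'a'  n11⇒n12  emit P2@[9:13]
[14] read 'b'  n12⇒n14 ·f  emit P3@[13:14]
[15] read 'c'  n14⇒n20 ·f  emit P7@[14:15]
[16] read 'b'  n20⇒n2 ·f  emit P4@[15:16]
[17] read 'a'  n2⇒n16 ·f
[18] read 'a'  n16⇒n13 ·f
[19] read 'c'  n13⇒n15  emit P5@[18:19]
[20] read 'c'  n15⇒n1 ·f
[21] read 'c'  n1⇒n1 ·f
[22] read 'a'  n1⇒n13 ·f

Result: [[0,1],[3,5],[4,4],[5,6],[5,7],[7,4],[8,1],[13,2],[14,3],[15,7],[16,4],[19,5]]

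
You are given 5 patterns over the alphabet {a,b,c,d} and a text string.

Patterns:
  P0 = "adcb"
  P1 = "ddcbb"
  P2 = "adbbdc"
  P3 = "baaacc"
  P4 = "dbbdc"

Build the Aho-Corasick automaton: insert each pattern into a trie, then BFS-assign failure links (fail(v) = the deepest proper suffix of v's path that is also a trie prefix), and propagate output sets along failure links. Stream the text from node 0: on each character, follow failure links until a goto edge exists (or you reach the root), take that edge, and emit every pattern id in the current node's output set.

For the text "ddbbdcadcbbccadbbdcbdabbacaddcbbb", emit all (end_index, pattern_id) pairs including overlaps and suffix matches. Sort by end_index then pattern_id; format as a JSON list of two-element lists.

Build automaton:
Trie (insert patterns):
  n0 'ε': a→1 b→14 d→5
  n1 'a': d→2
  n2 'ad': b→10 c→3
  n3 'adc': b→4
  n4 'adcb': ·  ←P0
  n5 'd': b→20 d→6
  n6 'dd': c→7
  n7 'ddc': b→8
  n8 'ddcb': b→9
  n9 'ddcbb': ·  ←P1
  n10 'adb': b→11
  n11 'adbb': d→12
  n12 'adbbd': c→13
  n13 'adbbdc': ·  ←P2
  n14 'b': a→15
  n15 'ba': a→16
  n16 'baa': a→17
  n17 'baaa': c→18
  n18 'baaac': c→19
  n19 'baaacc': ·  ←P3
  n20 'db': b→21
  n21 'dbb': d→22
  n22 'dbbd': c→23
  n23 'dbbdc': ·  ←P4

BFS fail/out derivation:
  n1('a'): parent n0 fail=0; on 'a' 0 → fail=0;  out ∅∪∅=∅
  n5('d'): parent n0 fail=0; on 'd' 0 → fail=0;  out ∅∪∅=∅
  n14('b'): parent n0 fail=0; on 'b' 0 → fail=0;  out ∅∪∅=∅
  n2('ad'): parent n1 fail=0; on 'd' 0 → fail=5;  out ∅∪∅=∅
  n6('dd'): parent n5 fail=0; on 'd' 0 → fail=5;  out ∅∪∅=∅
  n15('ba'): parent n14 fail=0; on 'a' 0 → fail=1;  out ∅∪∅=∅
  n20('db'): parent n5 fail=0; on 'b' 0 → fail=14;  out ∅∪∅=∅
  n3('adc'): parent n2 fail=5; on 'c' 5→0 → fail=0;  out ∅∪∅=∅
  n7('ddc'): parent n6 fail=5; on 'c' 5→0 → fail=0;  out ∅∪∅=∅
  n10('adb'): parent n2 fail=5; on 'b' 5 → fail=20;  out ∅∪∅=∅
  n16('baa'): parent n15 fail=1; on 'a' 1→0 → fail=1;  out ∅∪∅=∅
  n21('dbb'): parent n20 fail=14; on 'b' 14→0 → fail=14;  out ∅∪∅=∅
  n4('adcb'): parent n3 fail=0; on 'b' 0 → fail=14;  out {0}∪∅={0}
  n8('ddcb'): parent n7 fail=0; on 'b' 0 → fail=14;  out ∅∪∅=∅
  n11('adbb'): parent n10 fail=20; on 'b' 20 → fail=21;  out ∅∪∅=∅
  n17('baaa'): parent n16 fail=1; on 'a' 1→0 → fail=1;  out ∅∪∅=∅
  n22('dbbd'): parent n21 fail=14; on 'd' 14→0 → fail=5;  out ∅∪∅=∅
  n9('ddcbb'): parent n8 fail=14; on 'b' 14→0 → fail=14;  out {1}∪∅={1}
  n12('adbbd'): parent n11 fail=21; on 'd' 21 → fail=22;  out ∅∪∅=∅
  n18('baaac'): parent n17 fail=1; on 'c' 1→0 → fail=0;  out ∅∪∅=∅
  n23('dbbdc'): parent n22 fail=5; on 'c' 5→0 → fail=0;  out {4}∪∅={4}
  n13('adbbdc'): parent n12 fail=22; on 'c' 22 → fail=23;  out {2}∪{4}={2,4}
  n19('baaacc'): parent n18 fail=0; on 'c' 0 → fail=0;  out {3}∪∅={3}

Text stream:
pos 0 'd': at 5
pos 1 'd': at 6
pos 2 'b': at 20 (fail-walked)
pos 3 'b': at 21
pos 4 'd': at 22
pos 5 'c': at 23  emit P4@[1:5]
pos 6 'a': at 1 (fail-walked)
pos 7 'd': at 2
pos 8 'c': at 3
pos 9 'b': at 4  emit P0@[6:9]
pos 10 'b': at 14 (fail-walked)
pos 11 'c': at 0 (fail-walked)
pos 12 'c': at 0
pos 13 'a': at 1
pos 14 'd': at 2
pos 15 'b': at 10
pos 16 'b': at 11
pos 17 'd': at 12
pos 18 'c': at 13  emit P2@[13:18],P4@[14:18]
pos 19 'b': at 14 (fail-walked)
pos 20 'd': at 5 (fail-walked)
pos 21 'a': at 1 (fail-walked)
pos 22 'b': at 14 (fail-walked)
pos 23 'b': at 14 (fail-walked)
pos 24 'a': at 15
pos 25 'c': at 0 (fail-walked)
pos 26 'a': at 1
pos 27 'd': at 2
pos 28 'd': at 6 (fail-walked)
pos 29 'c': at 7
pos 30 'b': at 8
pos 31 'b': at 9  emit P1@[27:31]
pos 32 'b': at 14 (fail-walked)

All matches (sorted): [[5,4],[9,0],[18,2],[18,4],[31,1]]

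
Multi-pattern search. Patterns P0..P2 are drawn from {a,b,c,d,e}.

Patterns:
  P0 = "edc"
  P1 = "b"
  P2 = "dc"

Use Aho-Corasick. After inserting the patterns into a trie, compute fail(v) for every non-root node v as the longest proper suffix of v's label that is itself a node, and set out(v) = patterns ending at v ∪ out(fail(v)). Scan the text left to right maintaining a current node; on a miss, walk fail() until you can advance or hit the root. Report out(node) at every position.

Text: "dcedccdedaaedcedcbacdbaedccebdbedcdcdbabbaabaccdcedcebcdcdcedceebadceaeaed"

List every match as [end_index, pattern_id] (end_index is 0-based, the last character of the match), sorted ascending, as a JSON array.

Build:
Trie (insert patterns):
  0='ε' goto b→4 d→5 e→1
  1='e' goto d→2
  2='ed' goto c→3
  3='edc' goto ·  [P0 ends]
  4='b' goto ·  [P1 ends]
  5='d' goto c→6
  6='dc' goto ·  [P2 ends]

Failure links (BFS by depth):
  n1('e'): parent n0 fail=0; on 'e' 0 → fail=0;  out ∅∪∅=∅
  n4('b'): parent n0 fail=0; on 'b' 0 → fail=0;  out {1}∪∅={1}
  n5('d'): parent n0 fail=0; on 'd' 0 → fail=0;  out ∅∪∅=∅
  n2('ed'): parent n1 fail=0; on 'd' 0 → fail=5;  out ∅∪∅=∅
  n6('dc'): parent n5 fail=0; on 'c' 0 → fail=0;  out {2}∪∅={2}
  n3('edc'): parent n2 fail=5; on 'c' 5 → fail=6;  out {0}∪{2}={0,2}

Text stream:
[0] read 'd'  n0⇒n5
[1] read 'c'  n5⇒n6  ** P2@[0:1]
[2] read 'e'  n6⇒n1 ·f
[3] read 'd'  n1⇒n2
[4] read 'c'  n2⇒n3  ** P0@[2:4],P2@[3:4]
[5] read 'c'  n3⇒n0 ·f
[6] read 'd'  n0⇒n5
[7] read 'e'  n5⇒n1 ·f
[8] read 'd'  n1⇒n2
[9] read 'a'  n2⇒n0 ·f
[10] read 'a'  n0⇒n0
[11] read 'e'  n0⇒n1
[12] read 'd'  n1⇒n2
[13] read 'c'  n2⇒n3  ** P0@[11:13],P2@[12:13]
[14] read 'e'  n3⇒n1 ·f
[15] read 'd'  n1⇒n2
[16] read 'c'  n2⇒n3  ** P0@[14:16],P2@[15:16]
[17] read 'b'  n3⇒n4 ·f  ** P1@[17:17]
[18] read 'a'  n4⇒n0 ·f
[19] read 'c'  n0⇒n0
[20] read 'd'  n0⇒n5
[21] read 'b'  n5⇒n4 ·f  ** P1@[21:21]
[22] read 'a'  n4⇒n0 ·f
[23] read 'e'  n0⇒n1
[24] read 'd'  n1⇒n2
[25] read 'c'  n2⇒n3  ** P0@[23:25],P2@[24:25]
[26] read 'c'  n3⇒n0 ·f
[27] read 'e'  n0⇒n1
[28] read 'b'  n1⇒n4 ·f  ** P1@[28:28]
[29] read 'd'  n4⇒n5 ·f
[30] read 'b'  n5⇒n4 ·f  ** P1@[30:30]
[31] read 'e'  n4⇒n1 ·f
[32] read 'd'  n1⇒n2
[33] read 'c'  n2⇒n3  ** P0@[31:33],P2@[32:33]
[34] read 'd'  n3⇒n5 ·f
[35] read 'c'  n5⇒n6  ** P2@[34:35]
[36] read 'd'  n6⇒n5 ·f
[37] read 'b'  n5⇒n4 ·f  ** P1@[37:37]
[38] read 'a'  n4⇒n0 ·f
[39] read 'b'  n0⇒n4  ** P1@[39:39]
[40] read 'b'  n4⇒n4 ·f  ** P1@[40:40]
[41] read 'a'  n4⇒n0 ·f
[42] read 'a'  n0⇒n0
[43] read 'b'  n0⇒n4  ** P1@[43:43]
[44] read 'a'  n4⇒n0 ·f
[45] read 'c'  n0⇒n0
[46] read 'c'  n0⇒n0
[47] read 'd'  n0⇒n5
[48] read 'c'  n5⇒n6  ** P2@[47:48]
[49] read 'e'  n6⇒n1 ·f
[50] read 'd'  n1⇒n2
[51] read 'c'  n2⇒n3  ** P0@[49:51],P2@[50:51]
[52] read 'e'  n3⇒n1 ·f
[53] read 'b'  n1⇒n4 ·f  ** P1@[53:53]
[54] read 'c'  n4⇒n0 ·f
[55] read 'd'  n0⇒n5
[56] read 'c'  n5⇒n6  ** P2@[55:56]
[57] read 'd'  n6⇒n5 ·f
[58] read 'c'  n5⇒n6  ** P2@[57:58]
[59] read 'e'  n6⇒n1 ·f
[60] read 'd'  n1⇒n2
[61] read 'c'  n2⇒n3  ** P0@[59:61],P2@[60:61]
[62] read 'e'  n3⇒n1 ·f
[63] read 'e'  n1⇒n1 ·f
[64] read 'b'  n1⇒n4 ·f  ** P1@[64:64]
[65] read 'a'  n4⇒n0 ·f
[66] read 'd'  n0⇒n5
[67] read 'c'  n5⇒n6  ** P2@[66:67]
[68] read 'e'  n6⇒n1 ·f
[69] read 'a'  n1⇒n0 ·f
[70] read 'e'  n0⇒n1
[71] read 'a'  n1⇒n0 ·f
[72] read 'e'  n0⇒n1
[73] read 'd'  n1⇒n2

Result: [[1,2],[4,0],[4,2],[13,0],[13,2],[16,0],[16,2],[17,1],[21,1],[25,0],[25,2],[28,1],[30,1],[33,0],[33,2],[35,2],[37,1],[39,1],[40,1],[43,1],[48,2],[51,0],[51,2],[53,1],[56,2],[58,2],[61,0],[61,2],[64,1],[67,2]]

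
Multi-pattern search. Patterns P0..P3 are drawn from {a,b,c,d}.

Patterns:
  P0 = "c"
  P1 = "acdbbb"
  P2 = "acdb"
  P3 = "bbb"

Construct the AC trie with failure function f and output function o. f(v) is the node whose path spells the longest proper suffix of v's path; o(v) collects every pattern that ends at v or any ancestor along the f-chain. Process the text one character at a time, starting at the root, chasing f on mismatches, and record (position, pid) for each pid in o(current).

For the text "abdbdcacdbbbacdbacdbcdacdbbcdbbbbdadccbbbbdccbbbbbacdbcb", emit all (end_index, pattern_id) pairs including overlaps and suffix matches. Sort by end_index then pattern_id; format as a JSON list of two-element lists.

Build automaton:
Trie nodes:
  0='ε' goto a→2 b→8 c→1
  1='c' goto ·  [P0 ends]
  2='a' goto c→3
  3='ac' goto d→4
  4='acd' goto b→5
  5='acdb' goto b→6  [P2 ends]
  6='acdbb' goto b→7
  7='acdbbb' goto ·  [P1 ends]
  8='b' goto b→9
  9='bb' goto b→10
  10='bbb' goto ·  [P3 ends]

BFS fail/out derivation:
  n1('c'): parent n0 fail=0; on 'c' 0 → fail=0;  out {0}∪∅={0}
  n2('a'): parent n0 fail=0; on 'a' 0 → fail=0;  out ∅∪∅=∅
  n8('b'): parent n0 fail=0; on 'b' 0 → fail=0;  out ∅∪∅=∅
  n3('ac'): parent n2 fail=0; on 'c' 0 → fail=1;  out ∅∪{0}={0}
  n9('bb'): parent n8 fail=0; on 'b' 0 → fail=8;  out ∅∪∅=∅
  n4('acd'): parent n3 fail=1; on 'd' 1→0 → fail=0;  out ∅∪∅=∅
  n10('bbb'): parent n9 fail=8; on 'b' 8 → fail=9;  out {3}∪∅={3}
  n5('acdb'): parent n4 fail=0; on 'b' 0 → fail=8;  out {2}∪∅={2}
  n6('acdbb'): parent n5 fail=8; on 'b' 8 → fail=9;  out ∅∪∅=∅
  n7('acdbbb'): parent n6 fail=9; on 'b' 9 → fail=10;  out {1}∪{3}={1,3}

Run:
pos 0 'a': at 2
pos 1 'b': at 8 (fail-walked)
pos 2 'd': at 0 (fail-walked)
pos 3 'b': at 8
pos 4 'd': at 0 (fail-walked)
pos 5 'c': at 1  → match P0@[5:5]
pos 6 'a': at 2 (fail-walked)
pos 7 'c': at 3  → match P0@[7:7]
pos 8 'd': at 4
pos 9 'b': at 5  → match P2@[6:9]
pos 10 'b': at 6
pos 11 'b': at 7  → match P1@[6:11],P3@[9:11]
pos 12 'a': at 2 (fail-walked)
pos 13 'c': at 3  → match P0@[13:13]
pos 14 'd': at 4
pos 15 'b': at 5  → match P2@[12:15]
pos 16 'a': at 2 (fail-walked)
pos 17 'c': at 3  → match P0@[17:17]
pos 18 'd': at 4
pos 19 'b': at 5  → match P2@[16:19]
pos 20 'c': at 1 (fail-walked)  → match P0@[20:20]
pos 21 'd': at 0 (fail-walked)
pos 22 'a': at 2
pos 23 'c': at 3  → match P0@[23:23]
pos 24 'd': at 4
pos 25 'b': at 5  → match P2@[22:25]
pos 26 'b': at 6
pos 27 'c': at 1 (fail-walked)  → match P0@[27:27]
pos 28 'd': at 0 (fail-walked)
pos 29 'b': at 8
pos 30 'b': at 9
pos 31 'b': at 10  → match P3@[29:31]
pos 32 'b': at 10 (fail-walked)  → match P3@[30:32]
pos 33 'd': at 0 (fail-walked)
pos 34 'a': at 2
pos 35 'd': at 0 (fail-walked)
pos 36 'c': at 1  → match P0@[36:36]
pos 37 'c': at 1 (fail-walked)  → match P0@[37:37]
pos 38 'b': at 8 (fail-walked)
pos 39 'b': at 9
pos 40 'b': at 10  → match P3@[38:40]
pos 41 'b': at 10 (fail-walked)  → match P3@[39:41]
pos 42 'd': at 0 (fail-walked)
pos 43 'c': at 1  → match P0@[43:43]
pos 44 'c': at 1 (fail-walked)  → match P0@[44:44]
pos 45 'b': at 8 (fail-walked)
pos 46 'b': at 9
pos 47 'b': at 10  → match P3@[45:47]
pos 48 'b': at 10 (fail-walked)  → match P3@[46:48]
pos 49 'b': at 10 (fail-walked)  → match P3@[47:49]
pos 50 'a': at 2 (fail-walked)
pos 51 'c': at 3  → match P0@[51:51]
pos 52 'd': at 4
pos 53 'b': at 5  → match P2@[50:53]
pos 54 'c': at 1 (fail-walked)  → match P0@[54:54]
pos 55 'b': at 8 (fail-walked)

Matches: [[5,0],[7,0],[9,2],[11,1],[11,3],[13,0],[15,2],[17,0],[19,2],[20,0],[23,0],[25,2],[27,0],[31,3],[32,3],[36,0],[37,0],[40,3],[41,3],[43,0],[44,0],[47,3],[48,3],[49,3],[51,0],[53,2],[54,0]]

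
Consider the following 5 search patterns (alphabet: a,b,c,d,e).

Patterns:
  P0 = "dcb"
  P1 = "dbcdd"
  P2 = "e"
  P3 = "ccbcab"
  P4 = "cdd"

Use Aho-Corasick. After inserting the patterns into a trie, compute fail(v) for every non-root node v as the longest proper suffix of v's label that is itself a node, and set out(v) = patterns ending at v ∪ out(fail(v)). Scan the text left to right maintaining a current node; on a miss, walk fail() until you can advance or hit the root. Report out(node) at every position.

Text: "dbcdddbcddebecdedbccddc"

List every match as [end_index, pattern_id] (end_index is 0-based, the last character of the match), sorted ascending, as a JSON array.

Construct AC machine:
Trie (insert patterns):
  n0 'ε': c→9 d→1 e→8
  n1 'd': b→4 c→2
  n2 'dc': b→3
  n3 'dcb': ·  ←P0
  n4 'db': c→5
  n5 'dbc': d→6
  n6 'dbcd': d→7
  n7 'dbcdd': ·  ←P1
  n8 'e': ·  ←P2
  n9 'c': c→10 d→15
  n10 'cc': b→11
  n11 'ccb': c→12
  n12 'ccbc': a→13
  n13 'ccbca': b→14
  n14 'ccbcab': ·  ←P3
  n15 'cd': d→16
  n16 'cdd': ·  ←P4

Failure links (BFS by depth):
  fail(1) 'd': from fail(0)=0 chase 'd': 0 ⇒ 0;  out=∅∪out(0)=∅
  fail(8) 'e': from fail(0)=0 chase 'e': 0 ⇒ 0;  out={2}∪out(0)={2}
  fail(9) 'c': from fail(0)=0 chase 'c': 0 ⇒ 0;  out=∅∪out(0)=∅
  fail(2) 'dc': from fail(1)=0 chase 'c': 0 ⇒ 9;  out=∅∪out(9)=∅
  fail(4) 'db': from fail(1)=0 chase 'b': 0 ⇒ 0;  out=∅∪out(0)=∅
  fail(10) 'cc': from fail(9)=0 chase 'c': 0 ⇒ 9;  out=∅∪out(9)=∅
  fail(15) 'cd': from fail(9)=0 chase 'd': 0 ⇒ 1;  out=∅∪out(1)=∅
  fail(3) 'dcb': from fail(2)=9 chase 'b': 9→0 ⇒ 0;  out={0}∪out(0)={0}
  fail(5) 'dbc': from fail(4)=0 chase 'c': 0 ⇒ 9;  out=∅∪out(9)=∅
  fail(11) 'ccb': from fail(10)=9 chase 'b': 9→0 ⇒ 0;  out=∅∪out(0)=∅
  fail(16) 'cdd': from fail(15)=1 chase 'd': 1→0 ⇒ 1;  out={4}∪out(1)={4}
  fail(6) 'dbcd': from fail(5)=9 chase 'd': 9 ⇒ 15;  out=∅∪out(15)=∅
  fail(12) 'ccbc': from fail(11)=0 chase 'c': 0 ⇒ 9;  out=∅∪out(9)=∅
  fail(7) 'dbcdd': from fail(6)=15 chase 'd': 15 ⇒ 16;  out={1}∪out(16)={1,4}
  fail(13) 'ccbca': from fail(12)=9 chase 'a': 9→0 ⇒ 0;  out=∅∪out(0)=∅
  fail(14) 'ccbcab': from fail(13)=0 chase 'b': 0 ⇒ 0;  out={3}∪out(0)={3}

Text stream:
i=0 'd': node 0→1
i=1 'b': node 1→4
i=2 'c': node 4→5
i=3 'd': node 5→6
i=4 'd': node 6→7  → match P1@[0:4],P4@[2:4]
i=5 'd': node 7→1 (via fail)
i=6 'b': node 1→4
i=7 'c': node 4→5
i=8 'd': node 5→6
i=9 'd': node 6→7  → match P1@[5:9],P4@[7:9]
i=10 'e': node 7→8 (via fail)  → match P2@[10:10]
i=11 'b': node 8→0 (via fail)
i=12 'e': node 0→8  → match P2@[12:12]
i=13 'c': node 8→9 (via fail)
i=14 'd': node 9→15
i=15 'e': node 15→8 (via fail)  → match P2@[15:15]
i=16 'd': node 8→1 (via fail)
i=17 'b': node 1→4
i=18 'c': node 4→5
i=19 'c': node 5→10 (via fail)
i=20 'd': node 10→15 (via fail)
i=21 'd': node 15→16  → match P4@[19:21]
i=22 'c': node 16→2 (via fail)

Result: [[4,1],[4,4],[9,1],[9,4],[10,2],[12,2],[15,2],[21,4]]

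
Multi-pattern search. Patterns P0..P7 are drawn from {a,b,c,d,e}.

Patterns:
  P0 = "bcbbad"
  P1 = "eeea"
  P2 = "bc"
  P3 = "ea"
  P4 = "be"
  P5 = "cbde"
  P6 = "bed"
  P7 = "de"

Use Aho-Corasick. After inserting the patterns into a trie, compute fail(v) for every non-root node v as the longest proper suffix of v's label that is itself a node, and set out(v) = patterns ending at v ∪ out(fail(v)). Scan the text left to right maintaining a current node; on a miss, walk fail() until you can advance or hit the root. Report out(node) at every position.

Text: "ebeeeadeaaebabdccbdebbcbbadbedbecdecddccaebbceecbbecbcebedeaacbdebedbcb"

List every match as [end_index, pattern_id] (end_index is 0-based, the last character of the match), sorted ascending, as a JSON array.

Build automaton:
Trie (insert patterns):
  n0 'ε': b→1 c→13 d→18 e→7
  n1 'b': c→2 e→12
  n2 'bc': b→3  ←P2
  n3 'bcb': b→4
  n4 'bcbb': a→5
  n5 'bcbba': d→6
  n6 'bcbbad': ·  ←P0
  n7 'e': a→11 e→8
  n8 'ee': e→9
  n9 'eee': a→10
  n10 'eeea': ·  ←P1
  n11 'ea': ·  ←P3
  n12 'be': d→17  ←P4
  n13 'c': b→14
  n14 'cb': d→15
  n15 'cbd': e→16
  n16 'cbde': ·  ←P5
  n17 'bed': ·  ←P6
  n18 'd': e→19
  n19 'de': ·  ←P7

BFS fail/out derivation:
  fail(1) 'b': from fail(0)=0 chase 'b': 0 ⇒ 0;  out=∅∪out(0)=∅
  fail(7) 'e': from fail(0)=0 chase 'e': 0 ⇒ 0;  out=∅∪out(0)=∅
  fail(13) 'c': from fail(0)=0 chase 'c': 0 ⇒ 0;  out=∅∪out(0)=∅
  fail(18) 'd': from fail(0)=0 chase 'd': 0 ⇒ 0;  out=∅∪out(0)=∅
  fail(2) 'bc': from fail(1)=0 chase 'c': 0 ⇒ 13;  out={2}∪out(13)={2}
  fail(8) 'ee': from fail(7)=0 chase 'e': 0 ⇒ 7;  out=∅∪out(7)=∅
  fail(11) 'ea': from fail(7)=0 chase 'a': 0 ⇒ 0;  out={3}∪out(0)={3}
  fail(12) 'be': from fail(1)=0 chase 'e': 0 ⇒ 7;  out={4}∪out(7)={4}
  fail(14) 'cb': from fail(13)=0 chase 'b': 0 ⇒ 1;  out=∅∪out(1)=∅
  fail(19) 'de': from fail(18)=0 chase 'e': 0 ⇒ 7;  out={7}∪out(7)={7}
  fail(3) 'bcb': from fail(2)=13 chase 'b': 13 ⇒ 14;  out=∅∪out(14)=∅
  fail(9) 'eee': from fail(8)=7 chase 'e': 7 ⇒ 8;  out=∅∪out(8)=∅
  fail(15) 'cbd': from fail(14)=1 chase 'd': 1→0 ⇒ 18;  out=∅∪out(18)=∅
  fail(17) 'bed': from fail(12)=7 chase 'd': 7→0 ⇒ 18;  out={6}∪out(18)={6}
  fail(4) 'bcbb': from fail(3)=14 chase 'b': 14→1→0 ⇒ 1;  out=∅∪out(1)=∅
  fail(10) 'eeea': from fail(9)=8 chase 'a': 8→7 ⇒ 11;  out={1}∪out(11)={1,3}
  fail(16) 'cbde': from fail(15)=18 chase 'e': 18 ⇒ 19;  out={5}∪out(19)={5,7}
  fail(5) 'bcbba': from fail(4)=1 chase 'a': 1→0 ⇒ 0;  out=∅∪out(0)=∅
  fail(6) 'bcbbad': from fail(5)=0 chase 'd': 0 ⇒ 18;  out={0}∪out(18)={0}

Text stream:
pos 0 'e': at 7
pos 1 'b': at 1 ·f
pos 2 'e': at 12  ** P4@[1:2]
pos 3 'e': at 8 ·f
pos 4 'e': at 9
pos 5 'a': at 10  ** P1@[2:5],P3@[4:5]
pos 6 'd': at 18 ·f
pos 7 'e': at 19  ** P7@[6:7]
pos 8 'a': at 11 ·f  ** P3@[7:8]
pos 9 'a': at 0 ·f
pos 10 'e': at 7
pos 11 'b': at 1 ·f
pos 12 'a': at 0 ·f
pos 13 'b': at 1
pos 14 'd': at 18 ·f
pos 15 'c': at 13 ·f
pos 16 'c': at 13 ·f
pos 17 'b': at 14
pos 18 'd': at 15
pos 19 'e': at 16  ** P5@[16:19],P7@[18:19]
pos 20 'b': at 1 ·f
pos 21 'b': at 1 ·f
pos 22 'c': at 2  ** P2@[21:22]
pos 23 'b': at 3
pos 24 'b': at 4
pos 25 'a': at 5
pos 26 'd': at 6  ** P0@[21:26]
pos 27 'b': at 1 ·f
pos 28 'e': at 12  ** P4@[27:28]
pos 29 'd': at 17  ** P6@[27:29]
pos 30 'b': at 1 ·f
pos 31 'e': at 12  ** P4@[30:31]
pos 32 'c': at 13 ·f
pos 33 'd': at 18 ·f
pos 34 'e': at 19  ** P7@[33:34]
pos 35 'c': at 13 ·f
pos 36 'd': at 18 ·f
pos 37 'd': at 18 ·f
pos 38 'c': at 13 ·f
pos 39 'c': at 13 ·f
pos 40 'a': at 0 ·f
pos 41 'e': at 7
pos 42 'b': at 1 ·f
pos 43 'b': at 1 ·f
pos 44 'c': at 2  ** P2@[43:44]
pos 45 'e': at 7 ·f
pos 46 'e': at 8
pos 47 'c': at 13 ·f
pos 48 'b': at 14
pos 49 'b': at 1 ·f
pos 50 'e': at 12  ** P4@[49:50]
pos 51 'c': at 13 ·f
pos 52 'b': at 14
pos 53 'c': at 2 ·f  ** P2@[52:53]
pos 54 'e': at 7 ·f
pos 55 'b': at 1 ·f
pos 56 'e': at 12  ** P4@[55:56]
pos 57 'd': at 17  ** P6@[55:57]
pos 58 'e': at 19 ·f  ** P7@[57:58]
pos 59 'a': at 11 ·f  ** P3@[58:59]
pos 60 'a': at 0 ·f
pos 61 'c': at 13
pos 62 'b': at 14
pos 63 'd': at 15
pos 64 'e': at 16  ** P5@[61:64],P7@[63:64]
pos 65 'b': at 1 ·f
pos 66 'e': at 12  ** P4@[65:66]
pos 67 'd': at 17  ** P6@[65:67]
pos 68 'b': at 1 ·f
pos 69 'c': at 2  ** P2@[68:69]
pos 70 'b': at 3

Result: [[2,4],[5,1],[5,3],[7,7],[8,3],[19,5],[19,7],[22,2],[26,0],[28,4],[29,6],[31,4],[34,7],[44,2],[50,4],[53,2],[56,4],[57,6],[58,7],[59,3],[64,5],[64,7],[66,4],[67,6],[69,2]]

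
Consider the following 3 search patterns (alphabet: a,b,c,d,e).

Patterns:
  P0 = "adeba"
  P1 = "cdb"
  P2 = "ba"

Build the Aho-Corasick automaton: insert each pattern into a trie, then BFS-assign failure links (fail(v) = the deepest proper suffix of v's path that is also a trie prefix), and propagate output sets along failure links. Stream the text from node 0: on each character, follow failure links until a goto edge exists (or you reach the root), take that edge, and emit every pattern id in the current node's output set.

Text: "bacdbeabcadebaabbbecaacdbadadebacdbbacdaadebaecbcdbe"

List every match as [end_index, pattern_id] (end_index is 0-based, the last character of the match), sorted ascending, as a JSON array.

Build automaton:
Trie nodes:
  0='ε' goto a→1 b→9 c→6
  1='a' goto d→2
  2='ad' goto e→3
  3='ade' goto b→4
  4='adeb' goto a→5
  5='adeba' goto ·  ←P0
  6='c' goto d→7
  7='cd' goto b→8
  8='cdb' goto ·  ←P1
  9='b' goto a→10
  10='ba' goto ·  ←P2

BFS fail/out derivation:
  n1('a'): parent n0 fail=0; on 'a' 0 → fail=0;  out ∅∪∅=∅
  n6('c'): parent n0 fail=0; on 'c' 0 → fail=0;  out ∅∪∅=∅
  n9('b'): parent n0 fail=0; on 'b' 0 → fail=0;  out ∅∪∅=∅
  n2('ad'): parent n1 fail=0; on 'd' 0 → fail=0;  out ∅∪∅=∅
  n7('cd'): parent n6 fail=0; on 'd' 0 → fail=0;  out ∅∪∅=∅
  n10('ba'): parent n9 fail=0; on 'a' 0 → fail=1;  out {2}∪∅={2}
  n3('ade'): parent n2 fail=0; on 'e' 0 → fail=0;  out ∅∪∅=∅
  n8('cdb'): parent n7 fail=0; on 'b' 0 → fail=9;  out {1}∪∅={1}
  n4('adeb'): parent n3 fail=0; on 'b' 0 → fail=9;  out ∅∪∅=∅
  n5('adeba'): parent n4 fail=9; on 'a' 9 → fail=10;  out {0}∪{2}={0,2}

Run:
pos 0 'b': at 9
pos 1 'a': at 10  emit P2@[0:1]
pos 2 'c': at 6 ·f
pos 3 'd': at 7
pos 4 'b': at 8  emit P1@[2:4]
pos 5 'e': at 0 ·f
pos 6 'a': at 1
pos 7 'b': at 9 ·f
pos 8 'c': at 6 ·f
pos 9 'a': at 1 ·f
pos 10 'd': at 2
pos 11 'e': at 3
pos 12 'b': at 4
pos 13 'a': at 5  emit P0@[9:13],P2@[12:13]
pos 14 'a': at 1 ·f
pos 15 'b': at 9 ·f
pos 16 'b': at 9 ·f
pos 17 'b': at 9 ·f
pos 18 'e': at 0 ·f
pos 19 'c': at 6
pos 20 'a': at 1 ·f
pos 21 'a': at 1 ·f
pos 22 'c': at 6 ·f
pos 23 'd': at 7
pos 24 'b': at 8  emit P1@[22:24]
pos 25 'a': at 10 ·f  emit P2@[24:25]
pos 26 'd': at 2 ·f
pos 27 'a': at 1 ·f
pos 28 'd': at 2
pos 29 'e': at 3
pos 30 'b': at 4
pos 31 'a': at 5  emit P0@[27:31],P2@[30:31]
pos 32 'c': at 6 ·f
pos 33 'd': at 7
pos 34 'b': at 8  emit P1@[32:34]
pos 35 'b': at 9 ·f
pos 36 'a': at 10  emit P2@[35:36]
pos 37 'c': at 6 ·f
pos 38 'd': at 7
pos 39 'a': at 1 ·f
pos 40 'a': at 1 ·f
pos 41 'd': at 2
pos 42 'e': at 3
pos 43 'b': at 4
pos 44 'a': at 5  emit P0@[40:44],P2@[43:44]
pos 45 'e': at 0 ·f
pos 46 'c': at 6
pos 47 'b': at 9 ·f
pos 48 'c': at 6 ·f
pos 49 'd': at 7
pos 50 'b': at 8  emit P1@[48:50]
pos 51 'e': at 0 ·f

All matches (sorted): [[1,2],[4,1],[13,0],[13,2],[24,1],[25,2],[31,0],[31,2],[34,1],[36,2],[44,0],[44,2],[50,1]]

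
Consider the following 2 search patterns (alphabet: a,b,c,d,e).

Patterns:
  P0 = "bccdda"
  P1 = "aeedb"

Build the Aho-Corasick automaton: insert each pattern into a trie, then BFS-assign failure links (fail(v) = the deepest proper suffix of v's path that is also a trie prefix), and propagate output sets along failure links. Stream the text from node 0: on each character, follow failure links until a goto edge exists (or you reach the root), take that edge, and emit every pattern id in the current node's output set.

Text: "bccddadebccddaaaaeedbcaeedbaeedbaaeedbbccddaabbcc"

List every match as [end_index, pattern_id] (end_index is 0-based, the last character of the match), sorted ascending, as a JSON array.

Build:
Trie nodes:
  n0 'ε': a→7 b→1
  n1 'b': c→2
  n2 'bc': c→3
  n3 'bcc': d→4
  n4 'bccd': d→5
  n5 'bccdd': a→6
  n6 'bccdda': ·  [P0 ends]
  n7 'a': e→8
  n8 'ae': e→9
  n9 'aee': d→10
  n10 'aeed': b→11
  n11 'aeedb': ·  [P1 ends]

BFS fail/out derivation:
  fail(1) 'b': from fail(0)=0 chase 'b': 0 ⇒ 0;  out=∅∪out(0)=∅
  fail(7) 'a': from fail(0)=0 chase 'a': 0 ⇒ 0;  out=∅∪out(0)=∅
  fail(2) 'bc': from fail(1)=0 chase 'c': 0 ⇒ 0;  out=∅∪out(0)=∅
  fail(8) 'ae': from fail(7)=0 chase 'e': 0 ⇒ 0;  out=∅∪out(0)=∅
  fail(3) 'bcc': from fail(2)=0 chase 'c': 0 ⇒ 0;  out=∅∪out(0)=∅
  fail(9) 'aee': from fail(8)=0 chase 'e': 0 ⇒ 0;  out=∅∪out(0)=∅
  fail(4) 'bccd': from fail(3)=0 chase 'd': 0 ⇒ 0;  out=∅∪out(0)=∅
  fail(10) 'aeed': from fail(9)=0 chase 'd': 0 ⇒ 0;  out=∅∪out(0)=∅
  fail(5) 'bccdd': from fail(4)=0 chase 'd': 0 ⇒ 0;  out=∅∪out(0)=∅
  fail(11) 'aeedb': from fail(10)=0 chase 'b': 0 ⇒ 1;  out={1}∪out(1)={1}
  fail(6) 'bccdda': from fail(5)=0 chase 'a': 0 ⇒ 7;  out={0}∪out(7)={0}

Text stream:
pos 0 'b': at 1
pos 1 'c': at 2
pos 2 'c': at 3
pos 3 'd': at 4
pos 4 'd': at 5
pos 5 'a': at 6  emit P0@[0:5]
pos 6 'd': at 0 (fail-walked)
pos 7 'e': at 0
pos 8 'b': at 1
pos 9 'c': at 2
pos 10 'c': at 3
pos 11 'd': at 4
pos 12 'd': at 5
pos 13 'a': at 6  emit P0@[8:13]
pos 14 'a': at 7 (fail-walked)
pos 15 'a': at 7 (fail-walked)
pos 16 'a': at 7 (fail-walked)
pos 17 'e': at 8
pos 18 'e': at 9
pos 19 'd': at 10
pos 20 'b': at 11  emit P1@[16:20]
pos 21 'c': at 2 (fail-walked)
pos 22 'a': at 7 (fail-walked)
pos 23 'e': at 8
pos 24 'e': at 9
pos 25 'd': at 10
pos 26 'b': at 11  emit P1@[22:26]
pos 27 'a': at 7 (fail-walked)
pos 28 'e': at 8
pos 29 'e': at 9
pos 30 'd': at 10
pos 31 'b': at 11  emit P1@[27:31]
pos 32 'a': at 7 (fail-walked)
pos 33 'a': at 7 (fail-walked)
pos 34 'e': at 8
pos 35 'e': at 9
pos 36 'd': at 10
pos 37 'b': at 11  emit P1@[33:37]
pos 38 'b': at 1 (fail-walked)
pos 39 'c': at 2
pos 40 'c': at 3
pos 41 'd': at 4
pos 42 'd': at 5
pos 43 'a': at 6  emit P0@[38:43]
pos 44 'a': at 7 (fail-walked)
pos 45 'b': at 1 (fail-walked)
pos 46 'b': at 1 (fail-walked)
pos 47 'c': at 2
pos 48 'c': at 3

Matches: [[5,0],[13,0],[20,1],[26,1],[31,1],[37,1],[43,0]]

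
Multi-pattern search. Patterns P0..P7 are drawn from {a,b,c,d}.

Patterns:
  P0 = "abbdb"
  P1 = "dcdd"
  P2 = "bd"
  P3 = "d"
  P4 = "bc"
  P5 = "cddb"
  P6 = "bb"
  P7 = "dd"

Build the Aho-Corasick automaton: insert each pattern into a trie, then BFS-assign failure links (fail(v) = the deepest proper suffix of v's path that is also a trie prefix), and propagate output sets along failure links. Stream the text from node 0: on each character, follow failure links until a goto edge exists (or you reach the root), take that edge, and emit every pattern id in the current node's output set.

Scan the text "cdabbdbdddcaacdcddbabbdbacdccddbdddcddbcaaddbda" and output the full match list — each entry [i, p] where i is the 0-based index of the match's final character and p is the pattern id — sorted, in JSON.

Build:
Trie (insert patterns):
  n0 'ε': a→1 b→10 c→13 d→6
  n1 'a': b→2
  n2 'ab': b→3
  n3 'abb': d→4
  n4 'abbd': b→5
  n5 'abbdb': ·  ←P0
  n6 'd': c→7 d→18  ←P3
  n7 'dc': d→8
  n8 'dcd': d→9
  n9 'dcdd': ·  ←P1
  n10 'b': b→17 c→12 d→11
  n11 'bd': ·  ←P2
  n12 'bc': ·  ←P4
  n13 'c': d→14
  n14 'cd': d→15
  n15 'cdd': b→16
  n16 'cddb': ·  ←P5
  n17 'bb': ·  ←P6
  n18 'dd': ·  ←P7

BFS fail/out derivation:
  n1('a'): parent n0 fail=0; on 'a' 0 → fail=0;  out ∅∪∅=∅
  n6('d'): parent n0 fail=0; on 'd' 0 → fail=0;  out {3}∪∅={3}
  n10('b'): parent n0 fail=0; on 'b' 0 → fail=0;  out ∅∪∅=∅
  n13('c'): parent n0 fail=0; on 'c' 0 → fail=0;  out ∅∪∅=∅
  n2('ab'): parent n1 fail=0; on 'b' 0 → fail=10;  out ∅∪∅=∅
  n7('dc'): parent n6 fail=0; on 'c' 0 → fail=13;  out ∅∪∅=∅
  n11('bd'): parent n10 fail=0; on 'd' 0 → fail=6;  out {2}∪{3}={2,3}
  n12('bc'): parent n10 fail=0; on 'c' 0 → fail=13;  out {4}∪∅={4}
  n14('cd'): parent n13 fail=0; on 'd' 0 → fail=6;  out ∅∪{3}={3}
  n17('bb'): parent n10 fail=0; on 'b' 0 → fail=10;  out {6}∪∅={6}
  n18('dd'): parent n6 fail=0; on 'd' 0 → fail=6;  out {7}∪{3}={3,7}
  n3('abb'): parent n2 fail=10; on 'b' 10 → fail=17;  out ∅∪{6}={6}
  n8('dcd'): parent n7 fail=13; on 'd' 13 → fail=14;  out ∅∪{3}={3}
  n15('cdd'): parent n14 fail=6; on 'd' 6 → fail=18;  out ∅∪{3,7}={3,7}
  n4('abbd'): parent n3 fail=17; on 'd' 17→10 → fail=11;  out ∅∪{2,3}={2,3}
  n9('dcdd'): parent n8 fail=14; on 'd' 14 → fail=15;  out {1}∪{3,7}={1,3,7}
  n16('cddb'): parent n15 fail=18; on 'b' 18→6→0 → fail=10;  out {5}∪∅={5}
  n5('abbdb'): parent n4 fail=11; on 'b' 11→6→0 → fail=10;  out {0}∪∅={0}

Text stream:
[0] read 'c'  n0⇒n13
[1] read 'd'  n13⇒n14  ** P3@[1:1]
[2] read 'a'  n14⇒n1 (fail-walked)
[3] read 'b'  n1⇒n2
[4] read 'b'  n2⇒n3  ** P6@[3:4]
[5] read 'd'  n3⇒n4  ** P2@[4:5],P3@[5:5]
[6] read 'b'  n4⇒n5  ** P0@[2:6]
[7] read 'd'  n5⇒n11 (fail-walked)  ** P2@[6:7],P3@[7:7]
[8] read 'd'  n11⇒n18 (fail-walked)  ** P3@[8:8],P7@[7:8]
[9] read 'd'  n18⇒n18 (fail-walked)  ** P3@[9:9],P7@[8:9]
[10] read 'c'  n18⇒n7 (fail-walked)
[11] read 'a'  n7⇒n1 (fail-walked)
[12] read 'a'  n1⇒n1 (fail-walked)
[13] read 'c'  n1⇒n13 (fail-walked)
[14] read 'd'  n13⇒n14  ** P3@[14:14]
[15] read 'c'  n14⇒n7 (fail-walked)
[16] read 'd'  n7⇒n8  ** P3@[16:16]
[17] read 'd'  n8⇒n9  ** P1@[14:17],P3@[17:17],P7@[16:17]
[18] read 'b'  n9⇒n16 (fail-walked)  ** P5@[15:18]
[19] read 'a'  n16⇒n1 (fail-walked)
[20] read 'b'  n1⇒n2
[21] read 'b'  n2⇒n3  ** P6@[20:21]
[22] read 'd'  n3⇒n4  ** P2@[21:22],P3@[22:22]
[23] read 'b'  n4⇒n5  ** P0@[19:23]
[24] read 'a'  n5⇒n1 (fail-walked)
[25] read 'c'  n1⇒n13 (fail-walked)
[26] read 'd'  n13⇒n14  ** P3@[26:26]
[27] read 'c'  n14⇒n7 (fail-walked)
[28] read 'c'  n7⇒n13 (fail-walked)
[29] read 'd'  n13⇒n14  ** P3@[29:29]
[30] read 'd'  n14⇒n15  ** P3@[30:30],P7@[29:30]
[31] read 'b'  n15⇒n16  ** P5@[28:31]
[32] read 'd'  n16⇒n11 (fail-walked)  ** P2@[31:32],P3@[32:32]
[33] read 'd'  n11⇒n18 (fail-walked)  ** P3@[33:33],P7@[32:33]
[34] read 'd'  n18⇒n18 (fail-walked)  ** P3@[34:34],P7@[33:34]
[35] read 'c'  n18⇒n7 (fail-walked)
[36] read 'd'  n7⇒n8  ** P3@[36:36]
[37] read 'd'  n8⇒n9  ** P1@[34:37],P3@[37:37],P7@[36:37]
[38] read 'b'  n9⇒n16 (fail-walked)  ** P5@[35:38]
[39] read 'c'  n16⇒n12 (fail-walked)  ** P4@[38:39]
[40] read 'a'  n12⇒n1 (fail-walked)
[41] read 'a'  n1⇒n1 (fail-walked)
[42] read 'd'  n1⇒n6 (fail-walked)  ** P3@[42:42]
[43] read 'd'  n6⇒n18  ** P3@[43:43],P7@[42:43]
[44] read 'b'  n18⇒n10 (fail-walked)
[45] read 'd'  n10⇒n11  ** P2@[44:45],P3@[45:45]
[46] read 'a'  n11⇒n1 (fail-walked)

Result: [[1,3],[4,6],[5,2],[5,3],[6,0],[7,2],[7,3],[8,3],[8,7],[9,3],[9,7],[14,3],[16,3],[17,1],[17,3],[17,7],[18,5],[21,6],[22,2],[22,3],[23,0],[26,3],[29,3],[30,3],[30,7],[31,5],[32,2],[32,3],[33,3],[33,7],[34,3],[34,7],[36,3],[37,1],[37,3],[37,7],[38,5],[39,4],[42,3],[43,3],[43,7],[45,2],[45,3]]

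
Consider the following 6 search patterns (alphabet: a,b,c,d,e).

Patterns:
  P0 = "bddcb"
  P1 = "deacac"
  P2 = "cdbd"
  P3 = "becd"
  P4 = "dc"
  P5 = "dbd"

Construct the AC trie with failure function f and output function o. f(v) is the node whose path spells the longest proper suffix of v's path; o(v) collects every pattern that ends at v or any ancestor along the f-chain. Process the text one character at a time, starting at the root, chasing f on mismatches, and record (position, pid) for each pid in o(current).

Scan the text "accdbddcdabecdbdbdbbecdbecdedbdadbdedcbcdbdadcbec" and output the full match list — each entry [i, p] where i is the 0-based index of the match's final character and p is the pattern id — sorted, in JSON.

Build automaton:
Trie (insert patterns):
  n0 'ε': b→1 c→12 d→6
  n1 'b': d→2 e→16
  n2 'bd': d→3
  n3 'bdd': c→4
  n4 'bddc': b→5
  n5 'bddcb': ·  [P0 ends]
  n6 'd': b→20 c→19 e→7
  n7 'de': a→8
  n8 'dea': c→9
  n9 'deac': a→10
  n10 'deaca': c→11
  n11 'deacac': ·  [P1 ends]
  n12 'c': d→13
  n13 'cd': b→14
  n14 'cdb': d→15
  n15 'cdbd': ·  [P2 ends]
  n16 'be': c→17
  n17 'bec': d→18
  n18 'becd': ·  [P3 ends]
  n19 'dc': ·  [P4 ends]
  n20 'db': d→21
  n21 'dbd': ·  [P5 ends]

Failure links (BFS by depth):
  n1('b'): parent n0 fail=0; on 'b' 0 → fail=0;  out ∅∪∅=∅
  n6('d'): parent n0 fail=0; on 'd' 0 → fail=0;  out ∅∪∅=∅
  n12('c'): parent n0 fail=0; on 'c' 0 → fail=0;  out ∅∪∅=∅
  n2('bd'): parent n1 fail=0; on 'd' 0 → fail=6;  out ∅∪∅=∅
  n7('de'): parent n6 fail=0; on 'e' 0 → fail=0;  out ∅∪∅=∅
  n13('cd'): parent n12 fail=0; on 'd' 0 → fail=6;  out ∅∪∅=∅
  n16('be'): parent n1 fail=0; on 'e' 0 → fail=0;  out ∅∪∅=∅
  n19('dc'): parent n6 fail=0; on 'c' 0 → fail=12;  out {4}∪∅={4}
  n20('db'): parent n6 fail=0; on 'b' 0 → fail=1;  out ∅∪∅=∅
  n3('bdd'): parent n2 fail=6; on 'd' 6→0 → fail=6;  out ∅∪∅=∅
  n8('dea'): parent n7 fail=0; on 'a' 0 → fail=0;  out ∅∪∅=∅
  n14('cdb'): parent n13 fail=6; on 'b' 6 → fail=20;  out ∅∪∅=∅
  n17('bec'): parent n16 fail=0; on 'c' 0 → fail=12;  out ∅∪∅=∅
  n21('dbd'): parent n20 fail=1; on 'd' 1 → fail=2;  out {5}∪∅={5}
  n4('bddc'): parent n3 fail=6; on 'c' 6 → fail=19;  out ∅∪{4}={4}
  n9('deac'): parent n8 fail=0; on 'c' 0 → fail=12;  out ∅∪∅=∅
  n15('cdbd'): parent n14 fail=20; on 'd' 20 → fail=21;  out {2}∪{5}={2,5}
  n18('becd'): parent n17 fail=12; on 'd' 12 → fail=13;  out {3}∪∅={3}
  n5('bddcb'): parent n4 fail=19; on 'b' 19→12→0 → fail=1;  out {0}∪∅={0}
  n10('deaca'): parent n9 fail=12; on 'a' 12→0 → fail=0;  out ∅∪∅=∅
  n11('deacac'): parent n10 fail=0; on 'c' 0 → fail=12;  out {1}∪∅={1}

Run:
i=0 'a': node 0→0
i=1 'c': node 0→12
i=2 'c': node 12→12 (via fail)
i=3 'd': node 12→13
i=4 'b': node 13→14
i=5 'd': node 14→15  ** P2@[2:5],P5@[3:5]
i=6 'd': node 15→3 (via fail)
i=7 'c': node 3→4  ** P4@[6:7]
i=8 'd': node 4→13 (via fail)
i=9 'a': node 13→0 (via fail)
i=10 'b': node 0→1
i=11 'e': node 1→16
i=12 'c': node 16→17
i=13 'd': node 17→18  ** P3@[10:13]
i=14 'b': node 18→14 (via fail)
i=15 'd': node 14→15  ** P2@[12:15],P5@[13:15]
i=16 'b': node 15→20 (via fail)
i=17 'd': node 20→21  ** P5@[15:17]
i=18 'b': node 21→20 (via fail)
i=19 'b': node 20→1 (via fail)
i=20 'e': node 1→16
i=21 'c': node 16→17
i=22 'd': node 17→18  ** P3@[19:22]
i=23 'b': node 18→14 (via fail)
i=24 'e': node 14→16 (via fail)
i=25 'c': node 16→17
i=26 'd': node 17→18  ** P3@[23:26]
i=27 'e': node 18→7 (via fail)
i=28 'd': node 7→6 (via fail)
i=29 'b': node 6→20
i=30 'd': node 20→21  ** P5@[28:30]
i=31 'a': node 21→0 (via fail)
i=32 'd': node 0→6
i=33 'b': node 6→20
i=34 'd': node 20→21  ** P5@[32:34]
i=35 'e': node 21→7 (via fail)
i=36 'd': node 7→6 (via fail)
i=37 'c': node 6→19  ** P4@[36:37]
i=38 'b': node 19→1 (via fail)
i=39 'c': node 1→12 (via fail)
i=40 'd': node 12→13
i=41 'b': node 13→14
i=42 'd': node 14→15  ** P2@[39:42],P5@[40:42]
i=43 'a': node 15→0 (via fail)
i=44 'd': node 0→6
i=45 'c': node 6→19  ** P4@[44:45]
i=46 'b': node 19→1 (via fail)
i=47 'e': node 1→16
i=48 'c': node 16→17

Matches: [[5,2],[5,5],[7,4],[13,3],[15,2],[15,5],[17,5],[22,3],[26,3],[30,5],[34,5],[37,4],[42,2],[42,5],[45,4]]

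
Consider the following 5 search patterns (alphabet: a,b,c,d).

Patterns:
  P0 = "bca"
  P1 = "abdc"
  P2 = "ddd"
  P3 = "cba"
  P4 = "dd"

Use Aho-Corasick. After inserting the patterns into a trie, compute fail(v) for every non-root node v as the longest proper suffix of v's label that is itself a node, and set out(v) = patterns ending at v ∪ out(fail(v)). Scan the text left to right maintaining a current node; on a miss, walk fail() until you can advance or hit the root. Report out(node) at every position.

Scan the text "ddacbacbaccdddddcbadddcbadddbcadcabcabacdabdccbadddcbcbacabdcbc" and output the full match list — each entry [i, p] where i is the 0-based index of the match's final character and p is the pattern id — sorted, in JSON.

Build:
Trie (insert patterns):
  n0 'ε': a→4 b→1 c→11 d→8
  n1 'b': c→2
  n2 'bc': a→3
  n3 'bca': ·  [P0 ends]
  n4 'a': b→5
  n5 'ab': d→6
  n6 'abd': c→7
  n7 'abdc': ·  [P1 ends]
  n8 'd': d→9
  n9 'dd': d→10  [P4 ends]
  n10 'ddd': ·  [P2 ends]
  n11 'c': b→12
  n12 'cb': a→13
  n13 'cba': ·  [P3 ends]

BFS fail/out derivation:
  fail(1) 'b': from fail(0)=0 chase 'b': 0 ⇒ 0;  out=∅∪out(0)=∅
  fail(4) 'a': from fail(0)=0 chase 'a': 0 ⇒ 0;  out=∅∪out(0)=∅
  fail(8) 'd': from fail(0)=0 chase 'd': 0 ⇒ 0;  out=∅∪out(0)=∅
  fail(11) 'c': from fail(0)=0 chase 'c': 0 ⇒ 0;  out=∅∪out(0)=∅
  fail(2) 'bc': from fail(1)=0 chase 'c': 0 ⇒ 11;  out=∅∪out(11)=∅
  fail(5) 'ab': from fail(4)=0 chase 'b': 0 ⇒ 1;  out=∅∪out(1)=∅
  fail(9) 'dd': from fail(8)=0 chase 'd': 0 ⇒ 8;  out={4}∪out(8)={4}
  fail(12) 'cb': from fail(11)=0 chase 'b': 0 ⇒ 1;  out=∅∪out(1)=∅
  fail(3) 'bca': from fail(2)=11 chase 'a': 11→0 ⇒ 4;  out={0}∪out(4)={0}
  fail(6) 'abd': from fail(5)=1 chase 'd': 1→0 ⇒ 8;  out=∅∪out(8)=∅
  fail(10) 'ddd': from fail(9)=8 chase 'd': 8 ⇒ 9;  out={2}∪out(9)={2,4}
  fail(13) 'cba': from fail(12)=1 chase 'a': 1→0 ⇒ 4;  out={3}∪out(4)={3}
  fail(7) 'abdc': from fail(6)=8 chase 'c': 8→0 ⇒ 11;  out={1}∪out(11)={1}

Run:
pos 0 'd': at 8
pos 1 'd': at 9  emit P4@[0:1]
pos 2 'a': at 4 (via fail)
pos 3 'c': at 11 (via fail)
pos 4 'b': at 12
pos 5 'a': at 13  emit P3@[3:5]
pos 6 'c': at 11 (via fail)
pos 7 'b': at 12
pos 8 'a': at 13  emit P3@[6:8]
pos 9 'c': at 11 (via fail)
pos 10 'c': at 11 (via fail)
pos 11 'd': at 8 (via fail)
pos 12 'd': at 9  emit P4@[11:12]
pos 13 'd': at 10  emit P2@[11:13],P4@[12:13]
pos 14 'd': at 10 (via fail)  emit P2@[12:14],P4@[13:14]
pos 15 'd': at 10 (via fail)  emit P2@[13:15],P4@[14:15]
pos 16 'c': at 11 (via fail)
pos 17 'b': at 12
pos 18 'a': at 13  emit P3@[16:18]
pos 19 'd': at 8 (via fail)
pos 20 'd': at 9  emit P4@[19:20]
pos 21 'd': at 10  emit P2@[19:21],P4@[20:21]
pos 22 'c': at 11 (via fail)
pos 23 'b': at 12
pos 24 'a': at 13  emit P3@[22:24]
pos 25 'd': at 8 (via fail)
pos 26 'd': at 9  emit P4@[25:26]
pos 27 'd': at 10  emit P2@[25:27],P4@[26:27]
pos 28 'b': at 1 (via fail)
pos 29 'c': at 2
pos 30 'a': at 3  emit P0@[28:30]
pos 31 'd': at 8 (via fail)
pos 32 'c': at 11 (via fail)
pos 33 'a': at 4 (via fail)
pos 34 'b': at 5
pos 35 'c': at 2 (via fail)
pos 36 'a': at 3  emit P0@[34:36]
pos 37 'b': at 5 (via fail)
pos 38 'a': at 4 (via fail)
pos 39 'c': at 11 (via fail)
pos 40 'd': at 8 (via fail)
pos 41 'a': at 4 (via fail)
pos 42 'b': at 5
pos 43 'd': at 6
pos 44 'c': at 7  emit P1@[41:44]
pos 45 'c': at 11 (via fail)
pos 46 'b': at 12
pos 47 'a': at 13  emit P3@[45:47]
pos 48 'd': at 8 (via fail)
pos 49 'd': at 9  emit P4@[48:49]
pos 50 'd': at 10  emit P2@[48:50],P4@[49:50]
pos 51 'c': at 11 (via fail)
pos 52 'b': at 12
pos 53 'c': at 2 (via fail)
pos 54 'b': at 12 (via fail)
pos 55 'a': at 13  emit P3@[53:55]
pos 56 'c': at 11 (via fail)
pos 57 'a': at 4 (via fail)
pos 58 'b': at 5
pos 59 'd': at 6
pos 60 'c': at 7  emit P1@[57:60]
pos 61 'b': at 12 (via fail)
pos 62 'c': at 2 (via fail)

All matches (sorted): [[1,4],[5,3],[8,3],[12,4],[13,2],[13,4],[14,2],[14,4],[15,2],[15,4],[18,3],[20,4],[21,2],[21,4],[24,3],[26,4],[27,2],[27,4],[30,0],[36,0],[44,1],[47,3],[49,4],[50,2],[50,4],[55,3],[60,1]]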